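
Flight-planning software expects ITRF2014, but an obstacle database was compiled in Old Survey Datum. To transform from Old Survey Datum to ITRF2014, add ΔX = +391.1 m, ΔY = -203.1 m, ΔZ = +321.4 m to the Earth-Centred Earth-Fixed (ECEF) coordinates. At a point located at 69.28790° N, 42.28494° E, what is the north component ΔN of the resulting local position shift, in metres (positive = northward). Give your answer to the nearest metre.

ΔN = -29 m

At φ = 69.28790°, λ = 42.28494°: sin φ = 0.935369, cos φ = 0.353672, sin λ = 0.672818, cos λ = 0.739808.
ΔN = −sin φ cos λ·ΔX − sin φ sin λ·ΔY + cos φ·ΔZ = −(0.935369)(0.739808)(391.1) − (0.935369)(0.672818)(-203.1) + (0.353672)(321.4) = -29.15 m.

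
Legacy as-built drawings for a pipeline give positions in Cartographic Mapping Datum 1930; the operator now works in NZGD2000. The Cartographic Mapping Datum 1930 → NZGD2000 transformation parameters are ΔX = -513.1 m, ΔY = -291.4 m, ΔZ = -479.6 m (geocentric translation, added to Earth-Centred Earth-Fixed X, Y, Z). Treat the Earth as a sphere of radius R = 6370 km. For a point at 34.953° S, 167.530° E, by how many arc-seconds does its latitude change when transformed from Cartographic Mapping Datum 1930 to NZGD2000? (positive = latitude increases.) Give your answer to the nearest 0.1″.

sin φ = -0.572904, cos φ = 0.819622, sin λ = 0.215928, cos λ = -0.976409.
North component: ΔN = −sin φ cos λ·ΔX − sin φ sin λ·ΔY + cos φ·ΔZ = −(-0.572904)(-0.976409)(-513.1) − (-0.572904)(0.215928)(-291.4) + (0.819622)(-479.6) = -142.12 m.
1° of latitude spans πR/180 = 111177 m, so Δφ = -142.12 / 111177 × 3600 = -4.602″.

Δφ = -4.6″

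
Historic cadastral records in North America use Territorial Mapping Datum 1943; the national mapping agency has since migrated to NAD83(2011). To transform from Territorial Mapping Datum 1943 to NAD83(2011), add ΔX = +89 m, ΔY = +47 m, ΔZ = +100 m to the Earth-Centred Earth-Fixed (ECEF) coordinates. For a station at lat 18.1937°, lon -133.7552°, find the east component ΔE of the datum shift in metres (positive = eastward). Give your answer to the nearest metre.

ΔE = 32 m

The local east axis at (φ, λ) is (−sin λ, cos λ, 0), so ΔE = −sin(-133.7552°)·89 + cos(-133.7552°)·47 = 31.78 m.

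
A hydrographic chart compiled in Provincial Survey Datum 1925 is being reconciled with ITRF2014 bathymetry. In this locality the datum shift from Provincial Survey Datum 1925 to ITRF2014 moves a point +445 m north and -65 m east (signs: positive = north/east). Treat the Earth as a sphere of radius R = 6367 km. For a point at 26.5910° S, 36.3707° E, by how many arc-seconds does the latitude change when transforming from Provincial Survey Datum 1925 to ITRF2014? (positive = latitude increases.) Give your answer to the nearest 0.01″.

On a sphere of radius R, 1 rad of latitude = R, so Δφ = ΔN / R = 445.0 / 6367000 = 6.9892e-05 rad = 14.416″.

Δφ = 14.42″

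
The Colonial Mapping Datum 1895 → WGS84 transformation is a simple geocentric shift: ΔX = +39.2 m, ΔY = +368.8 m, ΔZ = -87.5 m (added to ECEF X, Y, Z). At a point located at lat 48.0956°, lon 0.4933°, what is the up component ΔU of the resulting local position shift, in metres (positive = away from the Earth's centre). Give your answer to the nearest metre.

ΔU = -37 m

At φ = 48.0956°, λ = 0.4933°: sin φ = 0.744260, cos φ = 0.667890, sin λ = 0.008610, cos λ = 0.999963.
ΔU = cos φ cos λ·ΔX + cos φ sin λ·ΔY + sin φ·ΔZ = (0.667890)(0.999963)(39.2) + (0.667890)(0.008610)(368.8) + (0.744260)(-87.5) = -36.82 m.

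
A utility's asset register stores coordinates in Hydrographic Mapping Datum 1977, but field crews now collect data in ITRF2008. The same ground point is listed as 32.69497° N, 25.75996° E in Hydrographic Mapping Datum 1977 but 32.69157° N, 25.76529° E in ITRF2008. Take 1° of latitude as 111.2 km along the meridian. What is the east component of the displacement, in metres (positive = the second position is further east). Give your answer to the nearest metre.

ΔE = 499 m

Δφ = 32.69157° − 32.69497° = -0.00340°; Δλ = 25.76529° − 25.75996° = +0.00533°.
ΔN = Δφ × 111200 = -378.1 m; ΔE = Δλ × 111200 × cos(32.69497°) = +0.00533 × 111200 × 0.841558 = 498.8 m.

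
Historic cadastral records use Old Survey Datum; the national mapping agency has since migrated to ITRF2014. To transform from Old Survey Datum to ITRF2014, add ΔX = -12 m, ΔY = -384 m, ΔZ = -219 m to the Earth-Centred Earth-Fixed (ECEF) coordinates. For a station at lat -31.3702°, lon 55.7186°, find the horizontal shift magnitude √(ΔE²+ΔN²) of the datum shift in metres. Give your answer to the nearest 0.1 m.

At φ = -31.3702°, λ = 55.7186°: sin φ = -0.520566, cos φ = 0.853822, sin λ = 0.826281, cos λ = 0.563258.
ΔE = −sin λ·ΔX + cos λ·ΔY = −(0.826281)·(-12) + (0.563258)·(-384) = -206.38 m.
ΔN = −sin φ cos λ·ΔX − sin φ sin λ·ΔY + cos φ·ΔZ = −(-0.520566)(0.563258)(-12) − (-0.520566)(0.826281)(-384) + (0.853822)(-219) = -355.68 m.
Horizontal magnitude = √(ΔE² + ΔN²) = √((-206.38)² + (-355.68)²) = 411.21 m.

411.2 m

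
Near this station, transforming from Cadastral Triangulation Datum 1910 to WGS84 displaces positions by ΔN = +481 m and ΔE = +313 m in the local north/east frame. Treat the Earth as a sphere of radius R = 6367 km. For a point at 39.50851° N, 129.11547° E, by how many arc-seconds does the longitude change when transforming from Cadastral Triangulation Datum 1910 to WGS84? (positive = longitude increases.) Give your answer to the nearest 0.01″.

At latitude 39.50851°, cos φ = 0.771530.
One radian of longitude at latitude φ spans R cos φ, so Δλ = ΔE / (R cos φ) = 313.0 / (6367000 × 0.771530) = 6.3717e-05 rad = 13.143″.

Δλ = 13.14″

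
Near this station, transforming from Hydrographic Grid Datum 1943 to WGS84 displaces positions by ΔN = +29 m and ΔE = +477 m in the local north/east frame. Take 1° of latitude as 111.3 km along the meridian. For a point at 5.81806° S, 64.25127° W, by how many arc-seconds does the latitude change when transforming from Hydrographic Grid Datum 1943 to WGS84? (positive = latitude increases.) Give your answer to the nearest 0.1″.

Δφ = 0.9″

1° of latitude = 111.3 km, so Δφ = 29.0 / 111300 = 0.0002606° = 0.938″.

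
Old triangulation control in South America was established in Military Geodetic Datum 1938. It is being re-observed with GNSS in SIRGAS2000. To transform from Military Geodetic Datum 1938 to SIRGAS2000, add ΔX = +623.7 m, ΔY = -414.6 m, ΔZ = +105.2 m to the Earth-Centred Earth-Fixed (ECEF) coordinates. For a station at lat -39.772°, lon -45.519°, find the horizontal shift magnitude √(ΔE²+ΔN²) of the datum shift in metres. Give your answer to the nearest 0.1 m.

571.0 m

At φ = -39.772°, λ = -45.519°: sin φ = -0.639734, cos φ = 0.768596, sin λ = -0.713483, cos λ = 0.700673.
ΔE = −sin λ·ΔX + cos λ·ΔY = −(-0.713483)·(623.7) + (0.700673)·(-414.6) = 154.50 m.
ΔN = −sin φ cos λ·ΔX − sin φ sin λ·ΔY + cos φ·ΔZ = −(-0.639734)(0.700673)(623.7) − (-0.639734)(-0.713483)(-414.6) + (0.768596)(105.2) = 549.67 m.
Horizontal magnitude = √(ΔE² + ΔN²) = √(154.50² + 549.67²) = 570.97 m.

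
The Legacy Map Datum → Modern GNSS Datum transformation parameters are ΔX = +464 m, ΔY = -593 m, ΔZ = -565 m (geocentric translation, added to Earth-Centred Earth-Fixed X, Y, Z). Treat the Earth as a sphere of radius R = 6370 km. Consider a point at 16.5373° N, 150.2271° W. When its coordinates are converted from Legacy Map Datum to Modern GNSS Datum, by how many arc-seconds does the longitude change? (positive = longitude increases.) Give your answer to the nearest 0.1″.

Δλ = 25.2″

sin φ = 0.284639, cos φ = 0.958635, sin λ = -0.496563, cos λ = -0.868000.
East component: ΔE = −sin λ·ΔX + cos λ·ΔY = −(-0.496563)(464) + (-0.868000)(-593) = 745.13 m.
1° of latitude spans πR/180 = 111177 m; at latitude φ, 1° of longitude spans that × cos φ = 106578.6 m, so Δλ = 745.13 / 106578.6 × 3600 = 25.169″.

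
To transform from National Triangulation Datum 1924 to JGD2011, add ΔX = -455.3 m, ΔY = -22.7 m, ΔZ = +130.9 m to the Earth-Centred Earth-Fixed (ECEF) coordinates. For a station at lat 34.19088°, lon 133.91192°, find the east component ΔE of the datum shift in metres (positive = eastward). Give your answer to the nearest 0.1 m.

At φ = 34.19088°, λ = 133.91192°: sin φ = 0.561952, cos φ = 0.827170, sin λ = 0.720407, cos λ = -0.693552.
ΔE = −sin λ·ΔX + cos λ·ΔY = −(0.720407)·(-455.3) + (-0.693552)·(-22.7) = 343.74 m.

ΔE = 343.7 m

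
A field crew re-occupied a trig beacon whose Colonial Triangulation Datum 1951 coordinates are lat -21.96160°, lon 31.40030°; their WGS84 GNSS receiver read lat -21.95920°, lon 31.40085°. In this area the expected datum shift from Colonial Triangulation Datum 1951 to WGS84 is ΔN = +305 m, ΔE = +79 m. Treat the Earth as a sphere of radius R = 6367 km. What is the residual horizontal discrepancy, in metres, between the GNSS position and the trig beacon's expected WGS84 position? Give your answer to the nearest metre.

Observed coordinate differences: Δφ = +0.00240°, Δλ = +0.00055°.
Converting to metres (1° lat = 111125 m, cos φ = 0.927435): observed ΔN = 266.7 m, observed ΔE = 56.7 m.
Subtracting the expected shift leaves a residual of 266.7 − (305) = -38.3 m north and 56.7 − (79) = -22.3 m east.
Residual distance = √((-38.3)² + (-22.3)²) = 44.3 m.

44 m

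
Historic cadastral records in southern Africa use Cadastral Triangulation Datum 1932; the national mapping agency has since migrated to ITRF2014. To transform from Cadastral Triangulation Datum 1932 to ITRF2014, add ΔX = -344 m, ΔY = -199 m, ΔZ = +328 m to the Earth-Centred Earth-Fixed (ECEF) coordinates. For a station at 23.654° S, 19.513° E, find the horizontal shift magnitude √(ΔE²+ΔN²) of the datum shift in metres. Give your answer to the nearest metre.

161 m

At φ = -23.654°, λ = 19.513°: sin φ = -0.401213, cos φ = 0.915985, sin λ = 0.334021, cos λ = 0.942566.
ΔE = −sin λ·ΔX + cos λ·ΔY = −(0.334021)·(-344) + (0.942566)·(-199) = -72.67 m.
ΔN = −sin φ cos λ·ΔX − sin φ sin λ·ΔY + cos φ·ΔZ = −(-0.401213)(0.942566)(-344) − (-0.401213)(0.334021)(-199) + (0.915985)(328) = 143.68 m.
Horizontal magnitude = √(ΔE² + ΔN²) = √((-72.67)² + 143.68²) = 161.01 m.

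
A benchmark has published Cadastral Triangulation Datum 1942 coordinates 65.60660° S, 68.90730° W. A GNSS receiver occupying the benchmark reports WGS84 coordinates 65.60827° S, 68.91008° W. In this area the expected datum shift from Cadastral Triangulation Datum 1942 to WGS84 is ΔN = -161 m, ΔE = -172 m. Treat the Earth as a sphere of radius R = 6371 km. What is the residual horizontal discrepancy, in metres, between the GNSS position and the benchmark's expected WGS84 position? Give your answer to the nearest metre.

Observed coordinate differences: Δφ = -0.00167°, Δλ = -0.00278°.
Converting to metres (1° lat = 111195 m, cos φ = 0.413000): observed ΔN = -185.7 m, observed ΔE = -127.7 m.
Subtracting the expected shift leaves a residual of -185.7 − (-161) = -24.7 m north and -127.7 − (-172) = 44.3 m east.
Residual distance = √((-24.7)² + 44.3²) = 50.7 m.

51 m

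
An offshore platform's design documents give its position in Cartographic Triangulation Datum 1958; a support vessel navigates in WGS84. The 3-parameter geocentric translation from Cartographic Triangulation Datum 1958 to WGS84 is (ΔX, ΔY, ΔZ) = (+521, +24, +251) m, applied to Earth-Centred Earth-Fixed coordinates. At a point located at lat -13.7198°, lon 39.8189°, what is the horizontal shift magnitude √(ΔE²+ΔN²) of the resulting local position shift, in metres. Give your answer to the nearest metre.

465 m

The local east axis at (φ, λ) is (−sin λ, cos λ, 0), so ΔE = −sin(39.8189°)·521 + cos(39.8189°)·24 = -315.20 m.
The local north axis is (−sin φ cos λ, −sin φ sin λ, cos φ), giving ΔN = 94.909 + 3.645 + 243.838 = 342.39 m.
Horizontal magnitude = √(ΔE² + ΔN²) = √((-315.20)² + 342.39²) = 465.38 m.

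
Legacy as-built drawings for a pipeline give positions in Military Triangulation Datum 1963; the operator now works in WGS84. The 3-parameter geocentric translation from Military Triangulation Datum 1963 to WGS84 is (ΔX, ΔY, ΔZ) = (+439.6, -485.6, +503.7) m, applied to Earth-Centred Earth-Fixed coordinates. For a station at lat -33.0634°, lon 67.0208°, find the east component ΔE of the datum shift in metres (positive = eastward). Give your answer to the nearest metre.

ΔE = -594 m

At φ = -33.0634°, λ = 67.0208°: sin φ = -0.545567, cos φ = 0.838067, sin λ = 0.920647, cos λ = 0.390397.
ΔE = −sin λ·ΔX + cos λ·ΔY = −(0.920647)·(439.6) + (0.390397)·(-485.6) = -594.29 m.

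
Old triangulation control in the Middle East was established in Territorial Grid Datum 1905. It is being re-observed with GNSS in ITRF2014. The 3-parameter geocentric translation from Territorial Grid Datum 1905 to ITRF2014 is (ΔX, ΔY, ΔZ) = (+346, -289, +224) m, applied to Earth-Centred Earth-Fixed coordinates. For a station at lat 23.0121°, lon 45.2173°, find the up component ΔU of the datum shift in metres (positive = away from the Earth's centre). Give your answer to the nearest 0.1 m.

ΔU = 123.1 m

At φ = 23.0121°, λ = 45.2173°: sin φ = 0.390926, cos φ = 0.920422, sin λ = 0.709783, cos λ = 0.704420.
ΔU = cos φ cos λ·ΔX + cos φ sin λ·ΔY + sin φ·ΔZ = (0.920422)(0.704420)(346) + (0.920422)(0.709783)(-289) + (0.390926)(224) = 123.10 m.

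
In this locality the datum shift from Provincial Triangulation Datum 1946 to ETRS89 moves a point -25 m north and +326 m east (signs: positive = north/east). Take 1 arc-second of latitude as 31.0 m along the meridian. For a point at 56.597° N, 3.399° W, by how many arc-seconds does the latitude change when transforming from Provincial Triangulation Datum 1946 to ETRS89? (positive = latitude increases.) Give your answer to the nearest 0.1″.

Δφ = -0.8″

1″ of latitude = 31.00 m, so Δφ = -25.0 / 31.00 = -0.806″.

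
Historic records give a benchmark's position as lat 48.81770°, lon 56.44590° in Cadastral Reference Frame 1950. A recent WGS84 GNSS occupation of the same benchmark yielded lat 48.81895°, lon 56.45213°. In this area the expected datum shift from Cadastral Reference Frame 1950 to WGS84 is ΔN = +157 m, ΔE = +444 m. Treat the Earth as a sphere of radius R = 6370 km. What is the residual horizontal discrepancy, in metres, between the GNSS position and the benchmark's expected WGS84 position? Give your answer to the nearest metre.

22 m

Observed coordinate differences: Δφ = +0.00125°, Δλ = +0.00623°.
Converting to metres (1° lat = 111177 m, cos φ = 0.658457): observed ΔN = 139.0 m, observed ΔE = 456.1 m.
Subtracting the expected shift leaves a residual of 139.0 − (157) = -18.0 m north and 456.1 − (444) = 12.1 m east.
Residual distance = √((-18.0)² + 12.1²) = 21.7 m.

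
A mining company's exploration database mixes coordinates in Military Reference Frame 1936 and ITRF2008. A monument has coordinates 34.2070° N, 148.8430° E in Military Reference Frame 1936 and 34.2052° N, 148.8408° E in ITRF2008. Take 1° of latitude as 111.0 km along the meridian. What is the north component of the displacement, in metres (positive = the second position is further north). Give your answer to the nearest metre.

ΔN = -200 m

Δφ = 34.2052° − 34.2070° = -0.0018°; Δλ = 148.8408° − 148.8430° = -0.0022°.
ΔN = Δφ × 111000 = -199.8 m; ΔE = Δλ × 111000 × cos(34.2070°) = -0.0022 × 111000 × 0.827012 = -202.0 m.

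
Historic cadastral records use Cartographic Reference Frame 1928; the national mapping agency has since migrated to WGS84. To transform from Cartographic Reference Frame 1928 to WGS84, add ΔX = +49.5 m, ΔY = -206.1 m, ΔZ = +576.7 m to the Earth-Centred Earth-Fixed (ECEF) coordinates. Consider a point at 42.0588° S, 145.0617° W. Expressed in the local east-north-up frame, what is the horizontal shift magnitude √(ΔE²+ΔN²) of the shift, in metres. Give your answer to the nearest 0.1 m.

519.0 m

At φ = -42.0588°, λ = -145.0617°: sin φ = -0.669893, cos φ = 0.742458, sin λ = -0.572694, cos λ = -0.819769.
ΔE = −sin λ·ΔX + cos λ·ΔY = −(-0.572694)·(49.5) + (-0.819769)·(-206.1) = 197.30 m.
ΔN = −sin φ cos λ·ΔX − sin φ sin λ·ΔY + cos φ·ΔZ = −(-0.669893)(-0.819769)(49.5) − (-0.669893)(-0.572694)(-206.1) + (0.742458)(576.7) = 480.06 m.
Horizontal magnitude = √(ΔE² + ΔN²) = √(197.30² + 480.06²) = 519.03 m.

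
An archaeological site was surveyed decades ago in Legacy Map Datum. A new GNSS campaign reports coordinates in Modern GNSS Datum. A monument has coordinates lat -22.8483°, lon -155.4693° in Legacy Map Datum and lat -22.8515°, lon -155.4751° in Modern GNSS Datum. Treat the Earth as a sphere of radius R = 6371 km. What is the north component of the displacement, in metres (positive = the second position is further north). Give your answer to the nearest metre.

Δφ = -22.8515° − -22.8483° = -0.0032°; Δλ = -155.4751° − -155.4693° = -0.0058°.
1° along a meridian = πR/180 = 111195 m.
ΔN = Δφ × 111195 = -355.8 m; ΔE = Δλ × 111195 × cos(-22.8483°) = -0.0058 × 111195 × 0.921536 = -594.3 m.

ΔN = -356 m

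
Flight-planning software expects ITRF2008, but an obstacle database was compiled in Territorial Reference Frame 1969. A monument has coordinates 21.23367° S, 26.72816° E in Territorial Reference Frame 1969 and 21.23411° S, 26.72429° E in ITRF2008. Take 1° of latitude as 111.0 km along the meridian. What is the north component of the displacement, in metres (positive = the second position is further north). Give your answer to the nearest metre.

ΔN = -49 m

Δφ = -21.23411° − -21.23367° = -0.00044°; Δλ = 26.72429° − 26.72816° = -0.00387°.
ΔN = Δφ × 111000 = -48.8 m; ΔE = Δλ × 111000 × cos(-21.23367°) = -0.00387 × 111000 × 0.932111 = -400.4 m.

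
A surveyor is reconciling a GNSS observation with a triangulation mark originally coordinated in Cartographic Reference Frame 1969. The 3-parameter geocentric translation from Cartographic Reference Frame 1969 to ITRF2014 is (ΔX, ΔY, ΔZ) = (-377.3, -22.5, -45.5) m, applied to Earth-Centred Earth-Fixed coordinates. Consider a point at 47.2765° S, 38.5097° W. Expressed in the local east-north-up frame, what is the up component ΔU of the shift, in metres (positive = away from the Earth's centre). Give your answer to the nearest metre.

ΔU = -157 m

At φ = -47.2765°, λ = -38.5097°: sin φ = -0.734636, cos φ = 0.678461, sin λ = -0.622647, cos λ = 0.782503.
ΔU = cos φ cos λ·ΔX + cos φ sin λ·ΔY + sin φ·ΔZ = (0.678461)(0.782503)(-377.3) + (0.678461)(-0.622647)(-22.5) + (-0.734636)(-45.5) = -157.38 m.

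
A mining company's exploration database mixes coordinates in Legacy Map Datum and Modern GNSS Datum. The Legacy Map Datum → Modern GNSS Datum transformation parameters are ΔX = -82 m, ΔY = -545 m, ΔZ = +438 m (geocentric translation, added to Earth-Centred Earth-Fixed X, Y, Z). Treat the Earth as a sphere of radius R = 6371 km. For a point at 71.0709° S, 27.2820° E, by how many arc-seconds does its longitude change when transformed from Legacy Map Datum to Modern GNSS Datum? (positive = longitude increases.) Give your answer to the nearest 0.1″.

sin φ = -0.945921, cos φ = 0.324398, sin λ = 0.458370, cos λ = 0.888761.
East component: ΔE = −sin λ·ΔX + cos λ·ΔY = −(0.458370)(-82) + (0.888761)(-545) = -446.79 m.
1° of latitude spans πR/180 = 111195 m; at latitude φ, 1° of longitude spans that × cos φ = 36071.4 m, so Δλ = -446.79 / 36071.4 × 3600 = -44.590″.

Δλ = -44.6″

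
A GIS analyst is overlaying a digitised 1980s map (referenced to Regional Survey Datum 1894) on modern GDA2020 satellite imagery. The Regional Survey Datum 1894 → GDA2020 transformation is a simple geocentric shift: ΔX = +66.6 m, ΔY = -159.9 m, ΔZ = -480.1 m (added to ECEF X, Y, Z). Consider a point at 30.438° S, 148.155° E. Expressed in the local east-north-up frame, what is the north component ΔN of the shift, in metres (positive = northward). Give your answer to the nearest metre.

ΔN = -485 m

At φ = -30.438°, λ = 148.155°: sin φ = -0.506606, cos φ = 0.862178, sin λ = 0.527623, cos λ = -0.849479.
ΔN = −sin φ cos λ·ΔX − sin φ sin λ·ΔY + cos φ·ΔZ = −(-0.506606)(-0.849479)(66.6) − (-0.506606)(0.527623)(-159.9) + (0.862178)(-480.1) = -485.33 m.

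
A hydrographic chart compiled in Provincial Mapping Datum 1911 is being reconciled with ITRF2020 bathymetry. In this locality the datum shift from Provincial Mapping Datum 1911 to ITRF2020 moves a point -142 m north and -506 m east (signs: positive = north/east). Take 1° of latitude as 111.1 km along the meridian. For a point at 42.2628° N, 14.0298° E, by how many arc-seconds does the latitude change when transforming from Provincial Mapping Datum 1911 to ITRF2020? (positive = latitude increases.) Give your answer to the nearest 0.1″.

Δφ = -4.6″

1° of latitude = 111.1 km, so Δφ = -142.0 / 111100 = -0.0012781° = -4.601″.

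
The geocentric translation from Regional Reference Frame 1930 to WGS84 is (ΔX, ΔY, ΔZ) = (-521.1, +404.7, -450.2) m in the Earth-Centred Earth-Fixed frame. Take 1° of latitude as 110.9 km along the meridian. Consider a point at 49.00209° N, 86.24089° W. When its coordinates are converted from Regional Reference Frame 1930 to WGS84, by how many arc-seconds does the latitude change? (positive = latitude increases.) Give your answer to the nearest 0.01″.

Δφ = 1.14″

sin φ = 0.754734, cos φ = 0.656031, sin λ = -0.997849, cos λ = 0.065562.
North component: ΔN = −sin φ cos λ·ΔX − sin φ sin λ·ΔY + cos φ·ΔZ = −(0.754734)(0.065562)(-521.1) − (0.754734)(-0.997849)(404.7) + (0.656031)(-450.2) = 35.22 m.
1° of latitude spans 110900 m, so Δφ = 35.22 / 110900 × 3600 = 1.143″.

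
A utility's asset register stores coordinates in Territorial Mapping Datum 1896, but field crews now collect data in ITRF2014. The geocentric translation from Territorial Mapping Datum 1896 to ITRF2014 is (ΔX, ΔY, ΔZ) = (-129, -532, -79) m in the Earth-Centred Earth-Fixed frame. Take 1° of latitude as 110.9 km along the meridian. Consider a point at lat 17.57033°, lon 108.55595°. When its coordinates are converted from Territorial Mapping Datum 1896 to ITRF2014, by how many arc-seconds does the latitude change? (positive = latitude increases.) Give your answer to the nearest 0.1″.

sin φ = 0.301876, cos φ = 0.953347, sin λ = 0.948013, cos λ = -0.318231.
North component: ΔN = −sin φ cos λ·ΔX − sin φ sin λ·ΔY + cos φ·ΔZ = −(0.301876)(-0.318231)(-129) − (0.301876)(0.948013)(-532) + (0.953347)(-79) = 64.54 m.
1° of latitude spans 110900 m, so Δφ = 64.54 / 110900 × 3600 = 2.095″.

Δφ = 2.1″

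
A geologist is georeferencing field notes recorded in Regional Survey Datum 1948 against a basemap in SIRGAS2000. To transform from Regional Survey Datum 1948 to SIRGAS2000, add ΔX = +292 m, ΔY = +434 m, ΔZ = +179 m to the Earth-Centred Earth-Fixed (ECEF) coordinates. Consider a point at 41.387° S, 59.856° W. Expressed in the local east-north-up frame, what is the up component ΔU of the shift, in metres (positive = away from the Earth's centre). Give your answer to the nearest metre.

ΔU = -290 m

The local up (radial) axis is (cos φ cos λ, cos φ sin λ, sin φ), giving ΔU = 110.015 − 281.579 − 118.344 = -289.91 m.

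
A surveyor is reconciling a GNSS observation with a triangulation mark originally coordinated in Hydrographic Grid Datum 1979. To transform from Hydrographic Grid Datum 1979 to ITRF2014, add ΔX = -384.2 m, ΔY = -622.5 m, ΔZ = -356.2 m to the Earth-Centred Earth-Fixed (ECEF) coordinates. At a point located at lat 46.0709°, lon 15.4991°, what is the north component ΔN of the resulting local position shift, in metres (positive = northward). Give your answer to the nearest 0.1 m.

At φ = 46.0709°, λ = 15.4991°: sin φ = 0.720199, cos φ = 0.693768, sin λ = 0.267223, cos λ = 0.963635.
ΔN = −sin φ cos λ·ΔX − sin φ sin λ·ΔY + cos φ·ΔZ = −(0.720199)(0.963635)(-384.2) − (0.720199)(0.267223)(-622.5) + (0.693768)(-356.2) = 139.32 m.

ΔN = 139.3 m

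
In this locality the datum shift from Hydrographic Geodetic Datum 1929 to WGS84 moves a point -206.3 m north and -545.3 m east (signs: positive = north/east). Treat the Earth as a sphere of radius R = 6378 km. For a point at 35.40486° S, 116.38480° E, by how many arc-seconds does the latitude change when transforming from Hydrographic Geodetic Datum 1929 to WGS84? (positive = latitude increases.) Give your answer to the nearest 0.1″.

Δφ = -6.7″

On a sphere of radius R, 1 rad of latitude = R, so Δφ = ΔN / R = -206.3 / 6378000 = -3.2346e-05 rad = -6.672″.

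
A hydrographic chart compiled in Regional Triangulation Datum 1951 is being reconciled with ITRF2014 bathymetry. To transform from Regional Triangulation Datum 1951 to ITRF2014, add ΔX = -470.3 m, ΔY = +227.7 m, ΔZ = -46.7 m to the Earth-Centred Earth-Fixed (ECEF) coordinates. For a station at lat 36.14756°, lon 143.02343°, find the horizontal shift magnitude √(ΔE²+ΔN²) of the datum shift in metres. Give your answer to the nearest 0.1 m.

The local east axis at (φ, λ) is (−sin λ, cos λ, 0), so ΔE = −sin(143.02343°)·(-470.3) + cos(143.02343°)·227.7 = 100.97 m.
The local north axis is (−sin φ cos λ, −sin φ sin λ, cos φ), giving ΔN = -221.621 − 80.788 − 37.710 = -340.12 m.
Horizontal magnitude = √(ΔE² + ΔN²) = √(100.97² + (-340.12)²) = 354.79 m.

354.8 m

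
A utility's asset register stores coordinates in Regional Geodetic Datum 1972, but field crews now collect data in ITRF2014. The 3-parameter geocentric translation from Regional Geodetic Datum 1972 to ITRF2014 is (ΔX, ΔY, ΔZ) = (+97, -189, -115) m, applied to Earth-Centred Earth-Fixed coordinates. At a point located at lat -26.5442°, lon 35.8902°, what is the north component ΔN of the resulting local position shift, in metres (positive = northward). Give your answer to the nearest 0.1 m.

ΔN = -117.3 m

The local north axis is (−sin φ cos λ, −sin φ sin λ, cos φ), giving ΔN = 35.118 − 49.514 − 102.878 = -117.27 m.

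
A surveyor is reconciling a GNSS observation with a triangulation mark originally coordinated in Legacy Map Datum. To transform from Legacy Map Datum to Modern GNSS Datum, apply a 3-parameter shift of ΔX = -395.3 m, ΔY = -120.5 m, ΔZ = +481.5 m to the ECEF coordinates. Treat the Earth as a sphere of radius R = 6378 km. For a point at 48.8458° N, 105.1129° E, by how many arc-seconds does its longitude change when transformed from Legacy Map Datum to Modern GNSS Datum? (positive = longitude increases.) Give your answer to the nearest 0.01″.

sin φ = 0.752941, cos φ = 0.658088, sin λ = 0.965414, cos λ = -0.260722.
East component: ΔE = −sin λ·ΔX + cos λ·ΔY = −(0.965414)(-395.3) + (-0.260722)(-120.5) = 413.05 m.
1° of latitude spans πR/180 = 111317 m; at latitude φ, 1° of longitude spans that × cos φ = 73256.4 m, so Δλ = 413.05 / 73256.4 × 3600 = 20.298″.

Δλ = 20.30″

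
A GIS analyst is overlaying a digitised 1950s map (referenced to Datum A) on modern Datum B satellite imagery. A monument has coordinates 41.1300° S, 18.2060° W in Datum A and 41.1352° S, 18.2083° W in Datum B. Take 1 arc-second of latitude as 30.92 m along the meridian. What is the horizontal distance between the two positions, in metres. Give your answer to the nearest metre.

Δφ = -41.1352° − -41.1300° = -0.0052°; Δλ = -18.2083° − -18.2060° = -0.0023°.
1° of latitude = 3600 × 30.92 = 111312 m.
ΔN = Δφ × 111312 = -578.8 m; ΔE = Δλ × 111312 × cos(-41.1300°) = -0.0023 × 111312 × 0.753219 = -192.8 m.
Distance = √(ΔE² + ΔN²) = √((-192.8)² + (-578.8)²) = 610.1 m.

610 m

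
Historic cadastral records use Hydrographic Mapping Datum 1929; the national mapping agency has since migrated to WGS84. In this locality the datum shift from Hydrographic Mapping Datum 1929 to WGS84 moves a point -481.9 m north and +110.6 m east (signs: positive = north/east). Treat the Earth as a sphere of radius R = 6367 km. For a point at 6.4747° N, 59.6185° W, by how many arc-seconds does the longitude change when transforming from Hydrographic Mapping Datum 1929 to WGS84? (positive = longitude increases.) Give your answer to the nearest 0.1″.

At latitude 6.4747°, cos φ = 0.993622.
One radian of longitude at latitude φ spans R cos φ, so Δλ = ΔE / (R cos φ) = 110.6 / (6367000 × 0.993622) = 1.7482e-05 rad = 3.606″.

Δλ = 3.6″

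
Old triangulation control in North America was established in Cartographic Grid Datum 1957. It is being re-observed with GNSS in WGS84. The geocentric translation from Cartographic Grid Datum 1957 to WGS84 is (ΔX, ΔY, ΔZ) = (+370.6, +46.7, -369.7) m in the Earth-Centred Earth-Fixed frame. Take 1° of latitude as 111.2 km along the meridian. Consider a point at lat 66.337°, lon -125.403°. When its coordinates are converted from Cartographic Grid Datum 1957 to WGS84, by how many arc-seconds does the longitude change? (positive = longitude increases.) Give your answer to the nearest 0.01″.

sin φ = 0.915922, cos φ = 0.401356, sin λ = -0.815097, cos λ = -0.579324.
East component: ΔE = −sin λ·ΔX + cos λ·ΔY = −(-0.815097)(370.6) + (-0.579324)(46.7) = 275.02 m.
1° of latitude spans 111200 m; at latitude φ, 1° of longitude spans that × cos φ = 44630.8 m, so Δλ = 275.02 / 44630.8 × 3600 = 22.184″.

Δλ = 22.18″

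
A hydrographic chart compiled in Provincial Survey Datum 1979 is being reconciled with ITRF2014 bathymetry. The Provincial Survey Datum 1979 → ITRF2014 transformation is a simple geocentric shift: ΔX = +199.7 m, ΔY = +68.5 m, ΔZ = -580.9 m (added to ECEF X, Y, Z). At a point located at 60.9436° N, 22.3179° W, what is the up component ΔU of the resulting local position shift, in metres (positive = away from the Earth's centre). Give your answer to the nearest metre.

The local up (radial) axis is (cos φ cos λ, cos φ sin λ, sin φ), giving ΔU = 89.723 − 12.634 − 507.789 = -430.70 m.

ΔU = -431 m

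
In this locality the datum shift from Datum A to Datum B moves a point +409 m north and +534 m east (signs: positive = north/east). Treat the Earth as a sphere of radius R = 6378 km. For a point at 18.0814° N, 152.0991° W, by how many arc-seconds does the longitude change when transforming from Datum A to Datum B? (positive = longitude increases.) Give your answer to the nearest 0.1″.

Δλ = 18.2″

At latitude 18.0814°, cos φ = 0.950617.
One radian of longitude at latitude φ spans R cos φ, so Δλ = ΔE / (R cos φ) = 534.0 / (6378000 × 0.950617) = 8.8075e-05 rad = 18.167″.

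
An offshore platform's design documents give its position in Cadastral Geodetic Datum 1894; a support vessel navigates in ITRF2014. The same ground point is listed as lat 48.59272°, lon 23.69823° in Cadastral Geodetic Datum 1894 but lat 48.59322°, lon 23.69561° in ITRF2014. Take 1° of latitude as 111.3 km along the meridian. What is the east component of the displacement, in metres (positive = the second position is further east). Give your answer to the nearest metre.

ΔE = -193 m

Δφ = 48.59322° − 48.59272° = +0.00050°; Δλ = 23.69561° − 23.69823° = -0.00262°.
ΔN = Δφ × 111300 = 55.7 m; ΔE = Δλ × 111300 × cos(48.59272°) = -0.00262 × 111300 × 0.661407 = -192.9 m.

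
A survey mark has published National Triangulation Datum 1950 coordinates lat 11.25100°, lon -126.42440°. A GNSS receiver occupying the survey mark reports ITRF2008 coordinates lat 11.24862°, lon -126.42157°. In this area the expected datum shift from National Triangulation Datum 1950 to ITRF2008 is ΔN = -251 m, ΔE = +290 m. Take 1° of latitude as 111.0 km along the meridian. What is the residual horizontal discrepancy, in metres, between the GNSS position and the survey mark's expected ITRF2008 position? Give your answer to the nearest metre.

Observed coordinate differences: Δφ = -0.00238°, Δλ = +0.00283°.
Converting to metres (1° lat = 111000 m, cos φ = 0.980782): observed ΔN = -264.2 m, observed ΔE = 308.1 m.
Subtracting the expected shift leaves a residual of -264.2 − (-251) = -13.2 m north and 308.1 − (290) = 18.1 m east.
Residual distance = √((-13.2)² + 18.1²) = 22.4 m.

22 m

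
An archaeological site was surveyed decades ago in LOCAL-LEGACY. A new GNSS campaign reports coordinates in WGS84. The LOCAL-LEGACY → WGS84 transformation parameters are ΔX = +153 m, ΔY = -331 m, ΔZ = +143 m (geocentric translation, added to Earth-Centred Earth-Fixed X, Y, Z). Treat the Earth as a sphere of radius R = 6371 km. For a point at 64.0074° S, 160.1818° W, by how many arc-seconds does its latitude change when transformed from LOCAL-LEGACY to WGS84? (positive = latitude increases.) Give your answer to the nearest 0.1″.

sin φ = -0.898851, cos φ = 0.438255, sin λ = -0.339037, cos λ = -0.940773.
North component: ΔN = −sin φ cos λ·ΔX − sin φ sin λ·ΔY + cos φ·ΔZ = −(-0.898851)(-0.940773)(153) − (-0.898851)(-0.339037)(-331) + (0.438255)(143) = 34.16 m.
1° of latitude spans πR/180 = 111195 m, so Δφ = 34.16 / 111195 × 3600 = 1.106″.

Δφ = 1.1″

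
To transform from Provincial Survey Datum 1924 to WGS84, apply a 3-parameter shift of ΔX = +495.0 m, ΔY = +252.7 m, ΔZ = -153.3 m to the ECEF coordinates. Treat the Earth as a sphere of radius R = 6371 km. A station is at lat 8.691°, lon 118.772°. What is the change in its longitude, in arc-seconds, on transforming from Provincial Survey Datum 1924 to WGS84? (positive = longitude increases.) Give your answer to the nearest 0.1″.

sin φ = 0.151106, cos φ = 0.988518, sin λ = 0.876542, cos λ = -0.481325.
East component: ΔE = −sin λ·ΔX + cos λ·ΔY = −(0.876542)(495.0) + (-0.481325)(252.7) = -555.52 m.
1° of latitude spans πR/180 = 111195 m; at latitude φ, 1° of longitude spans that × cos φ = 109918.1 m, so Δλ = -555.52 / 109918.1 × 3600 = -18.194″.

Δλ = -18.2″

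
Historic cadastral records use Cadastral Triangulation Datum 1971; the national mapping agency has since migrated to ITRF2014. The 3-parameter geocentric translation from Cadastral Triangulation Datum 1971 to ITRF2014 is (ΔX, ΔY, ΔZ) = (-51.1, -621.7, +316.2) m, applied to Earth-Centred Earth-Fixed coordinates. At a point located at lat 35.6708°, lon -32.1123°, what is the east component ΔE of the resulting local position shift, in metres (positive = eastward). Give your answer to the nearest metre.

ΔE = -554 m

At φ = 35.6708°, λ = -32.1123°: sin φ = 0.583127, cos φ = 0.812381, sin λ = -0.531580, cos λ = 0.847008.
ΔE = −sin λ·ΔX + cos λ·ΔY = −(-0.531580)·(-51.1) + (0.847008)·(-621.7) = -553.75 m.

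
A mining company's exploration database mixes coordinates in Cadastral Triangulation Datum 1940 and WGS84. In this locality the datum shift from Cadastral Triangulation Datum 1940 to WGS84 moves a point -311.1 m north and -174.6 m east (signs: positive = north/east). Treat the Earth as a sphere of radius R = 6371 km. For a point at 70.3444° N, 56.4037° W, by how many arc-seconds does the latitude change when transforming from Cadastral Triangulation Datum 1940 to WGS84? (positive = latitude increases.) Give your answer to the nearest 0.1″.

Δφ = -10.1″

On a sphere of radius R, 1 rad of latitude = R, so Δφ = ΔN / R = -311.1 / 6371000 = -4.8831e-05 rad = -10.072″.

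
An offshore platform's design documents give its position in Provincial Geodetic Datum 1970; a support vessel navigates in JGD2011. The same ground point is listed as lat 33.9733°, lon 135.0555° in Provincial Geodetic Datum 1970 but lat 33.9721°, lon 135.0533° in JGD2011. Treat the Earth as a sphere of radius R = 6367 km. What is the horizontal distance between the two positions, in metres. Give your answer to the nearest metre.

243 m

Δφ = 33.9721° − 33.9733° = -0.0012°; Δλ = 135.0533° − 135.0555° = -0.0022°.
1° along a meridian = πR/180 = 111125 m.
ΔN = Δφ × 111125 = -133.4 m; ΔE = Δλ × 111125 × cos(33.9733°) = -0.0022 × 111125 × 0.829298 = -202.7 m.
Distance = √(ΔE² + ΔN²) = √((-202.7)² + (-133.4)²) = 242.7 m.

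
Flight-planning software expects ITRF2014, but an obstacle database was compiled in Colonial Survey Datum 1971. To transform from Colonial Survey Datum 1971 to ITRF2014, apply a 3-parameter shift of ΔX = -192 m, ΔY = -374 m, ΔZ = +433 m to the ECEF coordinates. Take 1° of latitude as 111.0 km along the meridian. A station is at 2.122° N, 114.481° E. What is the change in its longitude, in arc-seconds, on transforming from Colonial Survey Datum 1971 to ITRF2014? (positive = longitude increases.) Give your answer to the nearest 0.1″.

sin φ = 0.037027, cos φ = 0.999314, sin λ = 0.910099, cos λ = -0.414391.
East component: ΔE = −sin λ·ΔX + cos λ·ΔY = −(0.910099)(-192) + (-0.414391)(-374) = 329.72 m.
1° of latitude spans 111000 m; at latitude φ, 1° of longitude spans that × cos φ = 110923.9 m, so Δλ = 329.72 / 110923.9 × 3600 = 10.701″.

Δλ = 10.7″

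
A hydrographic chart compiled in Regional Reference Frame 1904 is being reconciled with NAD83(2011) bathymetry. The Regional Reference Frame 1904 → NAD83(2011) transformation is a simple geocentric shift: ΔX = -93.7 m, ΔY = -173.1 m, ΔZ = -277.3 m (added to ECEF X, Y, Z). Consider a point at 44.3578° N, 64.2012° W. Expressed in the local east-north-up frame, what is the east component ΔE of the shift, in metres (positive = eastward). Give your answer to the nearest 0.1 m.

ΔE = -159.7 m

At φ = 44.3578°, λ = -64.2012°: sin φ = 0.699137, cos φ = 0.714988, sin λ = -0.900328, cos λ = 0.435212.
ΔE = −sin λ·ΔX + cos λ·ΔY = −(-0.900328)·(-93.7) + (0.435212)·(-173.1) = -159.70 m.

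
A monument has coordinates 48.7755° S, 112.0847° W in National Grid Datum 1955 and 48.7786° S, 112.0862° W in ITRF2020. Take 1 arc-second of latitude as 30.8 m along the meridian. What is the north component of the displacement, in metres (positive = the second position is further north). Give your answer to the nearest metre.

ΔN = -344 m

Δφ = -48.7786° − -48.7755° = -0.0031°; Δλ = -112.0862° − -112.0847° = -0.0015°.
1° of latitude = 3600 × 30.80 = 110880 m.
ΔN = Δφ × 110880 = -343.7 m; ΔE = Δλ × 110880 × cos(-48.7755°) = -0.0015 × 110880 × 0.659011 = -109.6 m.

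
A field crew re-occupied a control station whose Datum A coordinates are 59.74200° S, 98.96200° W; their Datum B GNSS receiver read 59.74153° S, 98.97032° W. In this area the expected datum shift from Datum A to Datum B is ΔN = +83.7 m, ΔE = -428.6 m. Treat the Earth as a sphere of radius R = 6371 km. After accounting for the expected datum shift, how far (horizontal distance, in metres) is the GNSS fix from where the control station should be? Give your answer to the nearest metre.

Observed coordinate differences: Δφ = +0.00047°, Δλ = -0.00832°.
Converting to metres (1° lat = 111195 m, cos φ = 0.503895): observed ΔN = 52.3 m, observed ΔE = -466.2 m.
Subtracting the expected shift leaves a residual of 52.3 − (83.7) = -31.4 m north and -466.2 − (-428.6) = -37.6 m east.
Residual distance = √((-31.4)² + (-37.6)²) = 49.0 m.

49 m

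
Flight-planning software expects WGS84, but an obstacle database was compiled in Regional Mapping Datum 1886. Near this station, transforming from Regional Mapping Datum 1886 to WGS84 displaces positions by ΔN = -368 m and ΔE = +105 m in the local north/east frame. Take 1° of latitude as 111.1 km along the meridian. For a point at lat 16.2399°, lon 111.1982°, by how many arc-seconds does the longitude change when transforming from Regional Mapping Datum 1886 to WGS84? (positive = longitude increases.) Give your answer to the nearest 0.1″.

Δλ = 3.5″

At latitude 16.2399°, cos φ = 0.960099.
1° of longitude at this latitude = 111.1 × cos φ = 106.67 km, so Δλ = 105.0 / 106667.0 = 0.0009844° = 3.544″.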